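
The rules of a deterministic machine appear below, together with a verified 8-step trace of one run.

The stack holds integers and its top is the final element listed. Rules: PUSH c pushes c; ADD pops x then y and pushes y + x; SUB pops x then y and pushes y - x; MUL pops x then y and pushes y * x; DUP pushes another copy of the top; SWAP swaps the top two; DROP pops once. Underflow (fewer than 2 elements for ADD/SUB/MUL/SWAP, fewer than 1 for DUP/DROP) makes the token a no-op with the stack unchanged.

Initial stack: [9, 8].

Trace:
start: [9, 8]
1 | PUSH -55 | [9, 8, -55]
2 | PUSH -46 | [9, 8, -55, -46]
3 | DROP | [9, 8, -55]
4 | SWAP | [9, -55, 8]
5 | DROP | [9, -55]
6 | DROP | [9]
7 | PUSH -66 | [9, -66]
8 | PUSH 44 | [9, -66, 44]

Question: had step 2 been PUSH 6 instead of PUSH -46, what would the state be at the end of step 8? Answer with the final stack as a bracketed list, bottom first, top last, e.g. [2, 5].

[9, -66, 44]

(re-executing from step 2 with the substitution; state before step 2: [9, 8, -55])
2 | PUSH 6 | [9, 8, -55, 6]
3 | DROP | [9, 8, -55]
4 | SWAP | [9, -55, 8]
5 | DROP | [9, -55]
6 | DROP | [9]
7 | PUSH -66 | [9, -66]
8 | PUSH 44 | [9, -66, 44]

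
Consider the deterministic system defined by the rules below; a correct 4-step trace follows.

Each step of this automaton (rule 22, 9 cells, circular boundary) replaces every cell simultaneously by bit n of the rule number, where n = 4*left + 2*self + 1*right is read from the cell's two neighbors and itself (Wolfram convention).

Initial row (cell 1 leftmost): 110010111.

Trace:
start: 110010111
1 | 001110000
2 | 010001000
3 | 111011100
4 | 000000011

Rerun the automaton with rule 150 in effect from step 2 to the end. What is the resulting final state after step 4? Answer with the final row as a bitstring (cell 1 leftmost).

(re-executing steps 2..4 under rule 150; state before step 2: 001110000)
2 | 010101000
3 | 110101100
4 | 000100011

000100011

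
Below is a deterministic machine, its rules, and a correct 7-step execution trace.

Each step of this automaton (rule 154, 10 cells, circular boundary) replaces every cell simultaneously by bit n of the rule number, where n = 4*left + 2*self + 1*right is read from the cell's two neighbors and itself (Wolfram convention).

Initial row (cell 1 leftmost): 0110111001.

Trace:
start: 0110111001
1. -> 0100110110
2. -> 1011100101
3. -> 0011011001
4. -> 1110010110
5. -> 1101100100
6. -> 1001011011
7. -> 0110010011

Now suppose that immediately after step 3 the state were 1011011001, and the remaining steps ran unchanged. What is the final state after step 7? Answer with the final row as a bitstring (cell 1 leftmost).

state after step 3 := 1011011001
4. -> 0010010111
5. -> 1101100110
6. -> 1001011100
7. -> 0110011011

0110011011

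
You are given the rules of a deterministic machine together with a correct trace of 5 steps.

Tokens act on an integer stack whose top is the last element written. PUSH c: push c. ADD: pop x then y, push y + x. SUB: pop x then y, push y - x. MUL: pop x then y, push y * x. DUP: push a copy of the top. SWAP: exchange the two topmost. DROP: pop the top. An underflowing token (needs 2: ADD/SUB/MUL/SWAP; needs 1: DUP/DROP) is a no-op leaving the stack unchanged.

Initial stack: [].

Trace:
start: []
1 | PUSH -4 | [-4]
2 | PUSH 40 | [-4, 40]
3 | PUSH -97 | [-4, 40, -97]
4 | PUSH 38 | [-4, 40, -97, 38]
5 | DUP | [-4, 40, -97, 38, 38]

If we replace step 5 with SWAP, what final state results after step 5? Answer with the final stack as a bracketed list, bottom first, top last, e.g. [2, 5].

[-4, 40, 38, -97]

(re-executing from step 5 with the substitution; state before step 5: [-4, 40, -97, 38])
5 | SWAP | [-4, 40, 38, -97]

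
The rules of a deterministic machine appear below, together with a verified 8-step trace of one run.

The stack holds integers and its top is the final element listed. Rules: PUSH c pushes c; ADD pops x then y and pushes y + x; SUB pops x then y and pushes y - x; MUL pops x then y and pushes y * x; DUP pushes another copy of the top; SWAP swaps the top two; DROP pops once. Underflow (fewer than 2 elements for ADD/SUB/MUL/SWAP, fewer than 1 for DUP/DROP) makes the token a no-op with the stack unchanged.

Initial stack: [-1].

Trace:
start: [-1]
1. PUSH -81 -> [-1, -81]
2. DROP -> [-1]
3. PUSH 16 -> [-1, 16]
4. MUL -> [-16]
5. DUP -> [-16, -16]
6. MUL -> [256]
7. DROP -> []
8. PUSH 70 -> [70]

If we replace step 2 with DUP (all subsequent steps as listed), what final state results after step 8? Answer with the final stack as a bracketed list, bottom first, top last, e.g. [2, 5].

[-1, -81, 70]

(re-executing from step 2 with the substitution; state before step 2: [-1, -81])
2. DUP -> [-1, -81, -81]
3. PUSH 16 -> [-1, -81, -81, 16]
4. MUL -> [-1, -81, -1296]
5. DUP -> [-1, -81, -1296, -1296]
6. MUL -> [-1, -81, 1679616]
7. DROP -> [-1, -81]
8. PUSH 70 -> [-1, -81, 70]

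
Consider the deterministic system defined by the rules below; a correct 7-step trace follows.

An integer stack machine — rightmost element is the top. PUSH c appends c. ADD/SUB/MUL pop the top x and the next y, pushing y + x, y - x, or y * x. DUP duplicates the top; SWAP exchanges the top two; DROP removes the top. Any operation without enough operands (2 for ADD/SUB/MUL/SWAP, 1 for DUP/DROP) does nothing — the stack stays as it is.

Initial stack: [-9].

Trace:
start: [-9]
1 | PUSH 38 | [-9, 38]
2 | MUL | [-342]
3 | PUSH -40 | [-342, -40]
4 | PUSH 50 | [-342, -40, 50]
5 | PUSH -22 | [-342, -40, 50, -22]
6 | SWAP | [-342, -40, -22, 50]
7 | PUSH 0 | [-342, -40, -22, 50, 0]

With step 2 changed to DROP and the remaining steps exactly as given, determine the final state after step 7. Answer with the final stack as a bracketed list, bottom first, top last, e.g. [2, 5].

[-9, -40, -22, 50, 0]

(re-executing from step 2 with the substitution; state before step 2: [-9, 38])
2 | DROP | [-9]
3 | PUSH -40 | [-9, -40]
4 | PUSH 50 | [-9, -40, 50]
5 | PUSH -22 | [-9, -40, 50, -22]
6 | SWAP | [-9, -40, -22, 50]
7 | PUSH 0 | [-9, -40, -22, 50, 0]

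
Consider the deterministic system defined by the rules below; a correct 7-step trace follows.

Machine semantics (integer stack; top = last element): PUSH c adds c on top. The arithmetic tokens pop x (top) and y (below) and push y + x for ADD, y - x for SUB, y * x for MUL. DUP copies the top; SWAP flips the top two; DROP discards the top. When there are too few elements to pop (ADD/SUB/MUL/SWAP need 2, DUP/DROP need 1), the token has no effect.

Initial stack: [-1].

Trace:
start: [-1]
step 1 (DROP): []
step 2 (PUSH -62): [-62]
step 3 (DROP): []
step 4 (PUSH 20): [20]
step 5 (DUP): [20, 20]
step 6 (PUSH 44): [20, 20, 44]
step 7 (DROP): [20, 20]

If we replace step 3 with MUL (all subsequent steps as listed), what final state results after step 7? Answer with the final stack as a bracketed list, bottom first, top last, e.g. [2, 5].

[-62, 20, 20]

(re-executing from step 3 with the substitution; state before step 3: [-62])
step 3 (MUL): [-62]
step 4 (PUSH 20): [-62, 20]
step 5 (DUP): [-62, 20, 20]
step 6 (PUSH 44): [-62, 20, 20, 44]
step 7 (DROP): [-62, 20, 20]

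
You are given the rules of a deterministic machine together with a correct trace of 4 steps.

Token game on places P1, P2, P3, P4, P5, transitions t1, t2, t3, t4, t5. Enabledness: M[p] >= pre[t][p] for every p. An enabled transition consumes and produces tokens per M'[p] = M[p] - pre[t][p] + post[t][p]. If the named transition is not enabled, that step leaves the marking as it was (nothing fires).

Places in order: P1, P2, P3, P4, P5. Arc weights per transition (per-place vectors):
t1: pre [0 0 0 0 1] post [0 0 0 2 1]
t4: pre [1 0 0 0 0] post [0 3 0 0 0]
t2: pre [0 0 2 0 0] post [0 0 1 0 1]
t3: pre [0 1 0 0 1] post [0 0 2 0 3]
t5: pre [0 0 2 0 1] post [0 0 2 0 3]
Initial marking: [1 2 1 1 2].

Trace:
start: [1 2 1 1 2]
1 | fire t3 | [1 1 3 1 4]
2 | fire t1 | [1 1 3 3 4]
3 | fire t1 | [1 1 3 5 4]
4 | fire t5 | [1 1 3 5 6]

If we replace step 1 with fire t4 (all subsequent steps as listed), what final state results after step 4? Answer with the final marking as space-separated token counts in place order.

0 5 1 5 2

(re-executing from step 1 with the substitution; state before step 1: [1 2 1 1 2])
1 | fire t4 | [0 5 1 1 2]
2 | fire t1 | [0 5 1 3 2]
3 | fire t1 | [0 5 1 5 2]
4 | fire t5 | [0 5 1 5 2]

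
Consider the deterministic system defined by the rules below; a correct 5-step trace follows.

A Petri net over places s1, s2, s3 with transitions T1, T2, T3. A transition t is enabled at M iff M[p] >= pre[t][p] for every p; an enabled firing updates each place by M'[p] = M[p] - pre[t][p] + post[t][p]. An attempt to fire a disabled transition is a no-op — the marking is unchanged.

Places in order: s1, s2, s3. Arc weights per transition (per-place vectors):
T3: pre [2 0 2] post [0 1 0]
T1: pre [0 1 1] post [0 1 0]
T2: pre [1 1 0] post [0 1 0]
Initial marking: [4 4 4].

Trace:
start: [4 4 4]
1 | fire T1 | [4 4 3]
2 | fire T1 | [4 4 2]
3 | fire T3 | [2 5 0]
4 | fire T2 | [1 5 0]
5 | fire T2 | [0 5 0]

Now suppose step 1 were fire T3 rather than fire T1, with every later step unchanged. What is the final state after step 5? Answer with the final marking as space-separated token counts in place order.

0 5 1

(re-executing from step 1 with the substitution; state before step 1: [4 4 4])
1 | fire T3 | [2 5 2]
2 | fire T1 | [2 5 1]
3 | fire T3 | [2 5 1]
4 | fire T2 | [1 5 1]
5 | fire T2 | [0 5 1]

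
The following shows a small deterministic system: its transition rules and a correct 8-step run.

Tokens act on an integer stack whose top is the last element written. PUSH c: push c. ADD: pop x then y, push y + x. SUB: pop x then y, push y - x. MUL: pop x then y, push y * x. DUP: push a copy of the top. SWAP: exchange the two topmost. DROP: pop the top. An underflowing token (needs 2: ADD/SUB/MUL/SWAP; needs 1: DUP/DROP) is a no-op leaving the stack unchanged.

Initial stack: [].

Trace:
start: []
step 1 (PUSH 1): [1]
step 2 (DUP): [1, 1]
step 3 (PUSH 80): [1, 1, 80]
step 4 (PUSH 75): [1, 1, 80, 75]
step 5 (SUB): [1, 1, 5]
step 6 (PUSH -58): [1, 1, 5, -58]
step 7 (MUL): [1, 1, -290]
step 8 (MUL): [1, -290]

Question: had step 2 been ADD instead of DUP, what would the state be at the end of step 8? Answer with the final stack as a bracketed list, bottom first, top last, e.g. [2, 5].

(re-executing from step 2 with the substitution; state before step 2: [1])
step 2 (ADD): [1]
step 3 (PUSH 80): [1, 80]
step 4 (PUSH 75): [1, 80, 75]
step 5 (SUB): [1, 5]
step 6 (PUSH -58): [1, 5, -58]
step 7 (MUL): [1, -290]
step 8 (MUL): [-290]

[-290]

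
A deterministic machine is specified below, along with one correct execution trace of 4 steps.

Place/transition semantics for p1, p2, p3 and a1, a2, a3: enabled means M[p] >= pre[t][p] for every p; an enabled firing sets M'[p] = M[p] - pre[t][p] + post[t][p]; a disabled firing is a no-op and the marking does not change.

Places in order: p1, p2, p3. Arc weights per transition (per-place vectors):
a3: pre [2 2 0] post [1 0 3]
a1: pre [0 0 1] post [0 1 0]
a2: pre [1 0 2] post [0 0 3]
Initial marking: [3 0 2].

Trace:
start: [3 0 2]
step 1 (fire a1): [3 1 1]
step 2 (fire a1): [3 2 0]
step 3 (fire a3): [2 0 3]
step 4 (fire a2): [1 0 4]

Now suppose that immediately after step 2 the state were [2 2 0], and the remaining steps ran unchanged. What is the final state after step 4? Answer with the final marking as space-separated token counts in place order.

state after step 2 := [2 2 0]
step 3 (fire a3): [1 0 3]
step 4 (fire a2): [0 0 4]

0 0 4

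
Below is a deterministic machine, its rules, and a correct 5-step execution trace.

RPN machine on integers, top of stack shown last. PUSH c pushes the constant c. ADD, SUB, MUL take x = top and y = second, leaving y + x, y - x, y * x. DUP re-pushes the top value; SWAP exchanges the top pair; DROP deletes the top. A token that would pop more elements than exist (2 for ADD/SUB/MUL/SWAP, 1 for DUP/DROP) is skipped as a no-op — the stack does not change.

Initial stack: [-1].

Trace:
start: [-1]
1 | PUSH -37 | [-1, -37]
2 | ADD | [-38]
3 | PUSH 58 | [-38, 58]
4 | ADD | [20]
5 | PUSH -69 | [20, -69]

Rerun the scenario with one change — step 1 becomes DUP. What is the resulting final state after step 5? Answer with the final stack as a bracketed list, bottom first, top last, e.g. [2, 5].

(re-executing from step 1 with the substitution; state before step 1: [-1])
1 | DUP | [-1, -1]
2 | ADD | [-2]
3 | PUSH 58 | [-2, 58]
4 | ADD | [56]
5 | PUSH -69 | [56, -69]

[56, -69]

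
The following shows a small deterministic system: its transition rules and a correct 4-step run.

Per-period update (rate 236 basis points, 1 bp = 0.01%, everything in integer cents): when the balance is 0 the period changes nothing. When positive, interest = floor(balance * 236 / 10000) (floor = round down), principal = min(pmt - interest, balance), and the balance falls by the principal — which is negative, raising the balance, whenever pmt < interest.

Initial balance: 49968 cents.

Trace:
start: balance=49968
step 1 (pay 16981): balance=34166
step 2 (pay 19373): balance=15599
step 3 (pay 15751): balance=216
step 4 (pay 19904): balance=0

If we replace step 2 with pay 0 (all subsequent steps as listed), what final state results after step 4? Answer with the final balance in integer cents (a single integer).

615

(re-executing from step 2 with the substitution; state before step 2: balance=34166)
step 2 (pay 0): balance=34972
step 3 (pay 15751): balance=20046
step 4 (pay 19904): balance=615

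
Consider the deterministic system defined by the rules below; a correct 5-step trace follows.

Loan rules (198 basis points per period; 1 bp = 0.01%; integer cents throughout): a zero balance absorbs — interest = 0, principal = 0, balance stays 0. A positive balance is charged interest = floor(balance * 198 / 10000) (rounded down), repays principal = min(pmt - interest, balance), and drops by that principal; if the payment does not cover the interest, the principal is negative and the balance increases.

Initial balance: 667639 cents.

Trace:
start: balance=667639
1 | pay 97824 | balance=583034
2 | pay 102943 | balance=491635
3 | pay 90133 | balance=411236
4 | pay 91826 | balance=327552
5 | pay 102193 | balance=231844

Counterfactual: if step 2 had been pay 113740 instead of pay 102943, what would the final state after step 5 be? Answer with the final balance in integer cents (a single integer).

(re-executing from step 2 with the substitution; state before step 2: balance=583034)
2 | pay 113740 | balance=480838
3 | pay 90133 | balance=400225
4 | pay 91826 | balance=316323
5 | pay 102193 | balance=220393

220393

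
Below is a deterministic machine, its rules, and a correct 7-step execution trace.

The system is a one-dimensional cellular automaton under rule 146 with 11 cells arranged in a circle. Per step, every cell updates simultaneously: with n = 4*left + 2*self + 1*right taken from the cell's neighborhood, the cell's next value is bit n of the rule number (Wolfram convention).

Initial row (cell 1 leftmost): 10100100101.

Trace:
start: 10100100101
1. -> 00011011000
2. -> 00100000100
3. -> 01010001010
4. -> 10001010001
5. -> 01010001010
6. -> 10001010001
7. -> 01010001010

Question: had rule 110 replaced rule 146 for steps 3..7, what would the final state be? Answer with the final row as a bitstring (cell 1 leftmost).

00111000000

(re-executing steps 3..7 under rule 110; state before step 3: 00100000100)
3. -> 01100001100
4. -> 11100011100
5. -> 10100110101
6. -> 11101111111
7. -> 00111000000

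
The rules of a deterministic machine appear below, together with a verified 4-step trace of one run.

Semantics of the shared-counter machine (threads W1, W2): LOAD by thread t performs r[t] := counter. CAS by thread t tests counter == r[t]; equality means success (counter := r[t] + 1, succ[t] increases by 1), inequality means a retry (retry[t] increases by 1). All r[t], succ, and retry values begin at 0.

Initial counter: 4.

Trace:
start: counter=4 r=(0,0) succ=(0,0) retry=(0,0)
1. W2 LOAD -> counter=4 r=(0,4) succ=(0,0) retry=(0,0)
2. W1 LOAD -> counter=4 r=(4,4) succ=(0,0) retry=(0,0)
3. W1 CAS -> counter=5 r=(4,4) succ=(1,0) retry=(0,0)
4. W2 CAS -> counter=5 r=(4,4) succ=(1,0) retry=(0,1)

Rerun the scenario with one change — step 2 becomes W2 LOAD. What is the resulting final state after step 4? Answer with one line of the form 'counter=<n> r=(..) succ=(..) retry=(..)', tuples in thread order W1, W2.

(re-executing from step 2 with the substitution; state before step 2: counter=4 r=(0,4) succ=(0,0) retry=(0,0))
2. W2 LOAD -> counter=4 r=(0,4) succ=(0,0) retry=(0,0)
3. W1 CAS -> counter=4 r=(0,4) succ=(0,0) retry=(1,0)
4. W2 CAS -> counter=5 r=(0,4) succ=(0,1) retry=(1,0)

counter=5 r=(0,4) succ=(0,1) retry=(1,0)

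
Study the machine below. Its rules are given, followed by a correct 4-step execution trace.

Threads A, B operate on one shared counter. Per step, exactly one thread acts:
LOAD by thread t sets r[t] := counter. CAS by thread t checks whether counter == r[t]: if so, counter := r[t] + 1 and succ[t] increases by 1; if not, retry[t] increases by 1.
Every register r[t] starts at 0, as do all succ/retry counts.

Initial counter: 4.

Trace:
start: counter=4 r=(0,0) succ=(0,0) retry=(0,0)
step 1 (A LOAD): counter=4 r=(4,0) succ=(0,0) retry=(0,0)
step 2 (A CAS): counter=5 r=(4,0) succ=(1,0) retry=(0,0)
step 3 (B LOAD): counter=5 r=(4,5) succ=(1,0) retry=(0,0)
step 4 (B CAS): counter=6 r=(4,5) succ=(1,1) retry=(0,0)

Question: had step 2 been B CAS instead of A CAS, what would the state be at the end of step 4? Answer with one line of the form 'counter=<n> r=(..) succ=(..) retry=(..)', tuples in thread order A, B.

counter=5 r=(4,4) succ=(0,1) retry=(0,1)

(re-executing from step 2 with the substitution; state before step 2: counter=4 r=(4,0) succ=(0,0) retry=(0,0))
step 2 (B CAS): counter=4 r=(4,0) succ=(0,0) retry=(0,1)
step 3 (B LOAD): counter=4 r=(4,4) succ=(0,0) retry=(0,1)
step 4 (B CAS): counter=5 r=(4,4) succ=(0,1) retry=(0,1)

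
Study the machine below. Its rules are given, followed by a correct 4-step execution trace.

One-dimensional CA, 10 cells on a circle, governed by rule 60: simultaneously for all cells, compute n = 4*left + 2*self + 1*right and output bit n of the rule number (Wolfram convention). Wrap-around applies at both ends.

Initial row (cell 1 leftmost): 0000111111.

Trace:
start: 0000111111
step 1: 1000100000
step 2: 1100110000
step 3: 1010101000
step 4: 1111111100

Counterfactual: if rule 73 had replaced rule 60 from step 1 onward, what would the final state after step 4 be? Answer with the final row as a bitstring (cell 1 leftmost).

0110001100

(re-executing steps 1..4 under rule 73; state before step 1: 0000111111)
step 1: 0110100001
step 2: 0110001100
step 3: 0110101101
step 4: 0110001100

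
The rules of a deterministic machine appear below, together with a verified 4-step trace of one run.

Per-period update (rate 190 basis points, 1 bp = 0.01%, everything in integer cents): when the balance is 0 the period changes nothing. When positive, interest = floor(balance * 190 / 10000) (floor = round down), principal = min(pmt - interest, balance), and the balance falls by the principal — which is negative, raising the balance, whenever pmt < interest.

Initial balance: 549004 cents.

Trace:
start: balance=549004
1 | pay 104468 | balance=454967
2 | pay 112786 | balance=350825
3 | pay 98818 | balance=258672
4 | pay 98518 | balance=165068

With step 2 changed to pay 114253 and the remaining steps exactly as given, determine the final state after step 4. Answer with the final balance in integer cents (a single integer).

(re-executing from step 2 with the substitution; state before step 2: balance=454967)
2 | pay 114253 | balance=349358
3 | pay 98818 | balance=257177
4 | pay 98518 | balance=163545

163545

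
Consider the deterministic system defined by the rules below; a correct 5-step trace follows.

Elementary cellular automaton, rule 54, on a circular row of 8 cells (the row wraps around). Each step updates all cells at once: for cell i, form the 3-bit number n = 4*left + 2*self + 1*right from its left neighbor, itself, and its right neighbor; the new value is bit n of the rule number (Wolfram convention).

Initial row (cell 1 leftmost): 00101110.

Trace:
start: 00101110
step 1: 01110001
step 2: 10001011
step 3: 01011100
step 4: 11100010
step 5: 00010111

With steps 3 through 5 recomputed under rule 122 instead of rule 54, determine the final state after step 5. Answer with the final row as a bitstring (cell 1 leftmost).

(re-executing steps 3..5 under rule 122; state before step 3: 10001011)
step 3: 11010110
step 4: 11101111
step 5: 00111000

00111000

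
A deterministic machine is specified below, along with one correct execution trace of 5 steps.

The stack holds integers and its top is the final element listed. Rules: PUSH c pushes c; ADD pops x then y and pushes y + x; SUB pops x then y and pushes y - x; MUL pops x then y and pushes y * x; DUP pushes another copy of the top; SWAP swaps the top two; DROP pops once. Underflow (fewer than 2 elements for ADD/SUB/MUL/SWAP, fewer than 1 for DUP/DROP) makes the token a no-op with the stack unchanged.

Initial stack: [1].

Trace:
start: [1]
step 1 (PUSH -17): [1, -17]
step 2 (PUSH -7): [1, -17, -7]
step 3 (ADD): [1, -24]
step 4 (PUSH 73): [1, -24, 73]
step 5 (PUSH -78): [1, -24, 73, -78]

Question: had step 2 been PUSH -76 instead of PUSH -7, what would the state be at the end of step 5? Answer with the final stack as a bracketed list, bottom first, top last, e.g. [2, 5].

[1, -93, 73, -78]

(re-executing from step 2 with the substitution; state before step 2: [1, -17])
step 2 (PUSH -76): [1, -17, -76]
step 3 (ADD): [1, -93]
step 4 (PUSH 73): [1, -93, 73]
step 5 (PUSH -78): [1, -93, 73, -78]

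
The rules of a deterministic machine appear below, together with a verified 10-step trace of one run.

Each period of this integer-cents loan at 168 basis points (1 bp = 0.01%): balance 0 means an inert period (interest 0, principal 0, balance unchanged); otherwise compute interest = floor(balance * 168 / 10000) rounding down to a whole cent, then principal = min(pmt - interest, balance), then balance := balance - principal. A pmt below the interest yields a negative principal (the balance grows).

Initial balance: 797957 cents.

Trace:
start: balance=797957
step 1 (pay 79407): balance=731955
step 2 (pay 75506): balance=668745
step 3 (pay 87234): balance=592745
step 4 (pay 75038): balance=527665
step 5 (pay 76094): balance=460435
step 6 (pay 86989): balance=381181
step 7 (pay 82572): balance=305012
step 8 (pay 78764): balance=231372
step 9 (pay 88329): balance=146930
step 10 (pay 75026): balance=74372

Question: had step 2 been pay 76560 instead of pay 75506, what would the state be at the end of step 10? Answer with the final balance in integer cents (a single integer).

(re-executing from step 2 with the substitution; state before step 2: balance=731955)
step 2 (pay 76560): balance=667691
step 3 (pay 87234): balance=591674
step 4 (pay 75038): balance=526576
step 5 (pay 76094): balance=459328
step 6 (pay 86989): balance=380055
step 7 (pay 82572): balance=303867
step 8 (pay 78764): balance=230207
step 9 (pay 88329): balance=145745
step 10 (pay 75026): balance=73167

73167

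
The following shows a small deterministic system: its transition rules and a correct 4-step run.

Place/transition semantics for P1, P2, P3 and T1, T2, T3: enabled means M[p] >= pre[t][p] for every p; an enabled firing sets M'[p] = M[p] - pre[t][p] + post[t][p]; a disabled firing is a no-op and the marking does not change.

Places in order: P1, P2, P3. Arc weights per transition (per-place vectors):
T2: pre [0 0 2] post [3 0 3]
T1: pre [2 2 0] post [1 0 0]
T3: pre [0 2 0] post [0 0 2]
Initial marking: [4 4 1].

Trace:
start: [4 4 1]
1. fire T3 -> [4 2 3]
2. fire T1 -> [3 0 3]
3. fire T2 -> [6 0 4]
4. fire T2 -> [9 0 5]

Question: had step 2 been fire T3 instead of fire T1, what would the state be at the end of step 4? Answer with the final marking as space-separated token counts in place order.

10 0 7

(re-executing from step 2 with the substitution; state before step 2: [4 2 3])
2. fire T3 -> [4 0 5]
3. fire T2 -> [7 0 6]
4. fire T2 -> [10 0 7]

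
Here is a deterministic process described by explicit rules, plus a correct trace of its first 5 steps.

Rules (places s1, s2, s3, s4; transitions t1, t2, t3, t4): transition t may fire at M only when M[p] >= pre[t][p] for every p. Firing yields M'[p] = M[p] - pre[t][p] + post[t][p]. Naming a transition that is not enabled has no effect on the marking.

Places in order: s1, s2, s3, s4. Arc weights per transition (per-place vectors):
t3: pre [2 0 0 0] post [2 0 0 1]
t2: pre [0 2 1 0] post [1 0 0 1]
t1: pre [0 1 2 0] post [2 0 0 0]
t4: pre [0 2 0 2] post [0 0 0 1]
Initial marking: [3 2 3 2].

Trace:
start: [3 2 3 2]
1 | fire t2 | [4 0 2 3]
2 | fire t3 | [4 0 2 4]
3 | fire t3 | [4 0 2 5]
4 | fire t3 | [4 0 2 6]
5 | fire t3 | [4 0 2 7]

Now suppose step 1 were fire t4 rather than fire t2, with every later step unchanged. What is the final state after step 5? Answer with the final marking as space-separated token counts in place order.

3 0 3 5

(re-executing from step 1 with the substitution; state before step 1: [3 2 3 2])
1 | fire t4 | [3 0 3 1]
2 | fire t3 | [3 0 3 2]
3 | fire t3 | [3 0 3 3]
4 | fire t3 | [3 0 3 4]
5 | fire t3 | [3 0 3 5]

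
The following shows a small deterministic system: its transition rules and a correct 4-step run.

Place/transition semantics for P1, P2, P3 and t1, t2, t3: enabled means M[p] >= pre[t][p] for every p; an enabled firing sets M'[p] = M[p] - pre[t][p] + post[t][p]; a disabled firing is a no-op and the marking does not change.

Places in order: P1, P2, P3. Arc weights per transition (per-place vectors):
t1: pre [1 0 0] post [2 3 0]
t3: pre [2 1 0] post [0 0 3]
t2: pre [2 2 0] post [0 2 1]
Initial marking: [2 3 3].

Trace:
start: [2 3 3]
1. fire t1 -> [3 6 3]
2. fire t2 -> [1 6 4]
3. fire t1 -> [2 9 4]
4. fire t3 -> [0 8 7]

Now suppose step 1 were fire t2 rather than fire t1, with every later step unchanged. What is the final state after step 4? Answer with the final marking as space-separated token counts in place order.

0 3 4

(re-executing from step 1 with the substitution; state before step 1: [2 3 3])
1. fire t2 -> [0 3 4]
2. fire t2 -> [0 3 4]
3. fire t1 -> [0 3 4]
4. fire t3 -> [0 3 4]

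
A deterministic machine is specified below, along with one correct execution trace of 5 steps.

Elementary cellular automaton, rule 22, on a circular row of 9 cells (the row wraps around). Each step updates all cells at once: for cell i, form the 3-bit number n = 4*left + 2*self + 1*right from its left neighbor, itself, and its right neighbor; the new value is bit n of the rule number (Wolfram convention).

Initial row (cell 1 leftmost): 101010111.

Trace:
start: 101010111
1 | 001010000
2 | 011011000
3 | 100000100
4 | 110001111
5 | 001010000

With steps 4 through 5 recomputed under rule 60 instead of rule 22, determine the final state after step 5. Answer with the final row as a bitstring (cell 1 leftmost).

101000101

(re-executing steps 4..5 under rule 60; state before step 4: 100000100)
4 | 110000110
5 | 101000101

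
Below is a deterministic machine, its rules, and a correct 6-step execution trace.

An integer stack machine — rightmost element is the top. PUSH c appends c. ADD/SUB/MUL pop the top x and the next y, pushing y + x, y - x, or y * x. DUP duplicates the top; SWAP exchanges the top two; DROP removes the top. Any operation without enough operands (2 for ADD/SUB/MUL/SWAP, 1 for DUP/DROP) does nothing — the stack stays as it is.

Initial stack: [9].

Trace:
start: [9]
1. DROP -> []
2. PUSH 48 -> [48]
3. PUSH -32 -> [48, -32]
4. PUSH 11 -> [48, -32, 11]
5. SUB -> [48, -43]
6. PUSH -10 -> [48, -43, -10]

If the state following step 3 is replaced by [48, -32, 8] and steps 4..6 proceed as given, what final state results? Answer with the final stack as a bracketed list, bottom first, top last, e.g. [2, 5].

state after step 3 := [48, -32, 8]
4. PUSH 11 -> [48, -32, 8, 11]
5. SUB -> [48, -32, -3]
6. PUSH -10 -> [48, -32, -3, -10]

[48, -32, -3, -10]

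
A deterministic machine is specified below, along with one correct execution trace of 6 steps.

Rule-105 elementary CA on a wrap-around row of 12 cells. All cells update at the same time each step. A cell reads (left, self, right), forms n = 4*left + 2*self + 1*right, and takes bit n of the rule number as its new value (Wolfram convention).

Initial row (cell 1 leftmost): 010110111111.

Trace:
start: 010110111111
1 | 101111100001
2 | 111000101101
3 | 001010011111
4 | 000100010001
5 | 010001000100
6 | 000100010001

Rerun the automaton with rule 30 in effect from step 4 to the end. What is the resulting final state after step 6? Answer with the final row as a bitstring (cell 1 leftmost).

(re-executing steps 4..6 under rule 30; state before step 4: 001010011111)
4 | 111011110000
5 | 100010001001
6 | 010111011111

010111011111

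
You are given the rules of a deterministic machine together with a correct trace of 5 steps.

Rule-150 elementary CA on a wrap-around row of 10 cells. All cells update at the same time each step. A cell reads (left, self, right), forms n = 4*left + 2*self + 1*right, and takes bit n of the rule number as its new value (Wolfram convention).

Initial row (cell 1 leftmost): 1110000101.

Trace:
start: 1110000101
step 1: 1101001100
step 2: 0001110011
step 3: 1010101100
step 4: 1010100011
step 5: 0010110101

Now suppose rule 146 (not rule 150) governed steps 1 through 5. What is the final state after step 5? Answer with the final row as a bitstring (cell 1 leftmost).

0000010010

(re-executing steps 1..5 under rule 146; state before step 1: 1110000101)
step 1: 1101001000
step 2: 0000110101
step 3: 1001000000
step 4: 0110100001
step 5: 0000010010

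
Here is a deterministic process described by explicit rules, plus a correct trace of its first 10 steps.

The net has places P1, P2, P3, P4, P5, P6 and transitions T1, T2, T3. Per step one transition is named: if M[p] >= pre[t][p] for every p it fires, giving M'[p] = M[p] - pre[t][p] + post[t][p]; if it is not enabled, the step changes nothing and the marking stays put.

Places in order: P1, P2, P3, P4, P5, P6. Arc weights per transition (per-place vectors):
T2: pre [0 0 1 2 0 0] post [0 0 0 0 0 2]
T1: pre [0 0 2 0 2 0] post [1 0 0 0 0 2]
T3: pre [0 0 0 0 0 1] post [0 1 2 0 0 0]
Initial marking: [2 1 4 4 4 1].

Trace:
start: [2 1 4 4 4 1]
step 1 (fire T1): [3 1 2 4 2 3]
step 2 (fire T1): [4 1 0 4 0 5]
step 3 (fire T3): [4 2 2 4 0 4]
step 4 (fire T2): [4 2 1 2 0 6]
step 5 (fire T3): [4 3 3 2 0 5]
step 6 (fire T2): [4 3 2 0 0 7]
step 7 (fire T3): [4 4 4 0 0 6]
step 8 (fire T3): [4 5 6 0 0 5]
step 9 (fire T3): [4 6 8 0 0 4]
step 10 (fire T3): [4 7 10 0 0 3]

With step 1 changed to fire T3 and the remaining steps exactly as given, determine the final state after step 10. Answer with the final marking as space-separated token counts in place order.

(re-executing from step 1 with the substitution; state before step 1: [2 1 4 4 4 1])
step 1 (fire T3): [2 2 6 4 4 0]
step 2 (fire T1): [3 2 4 4 2 2]
step 3 (fire T3): [3 3 6 4 2 1]
step 4 (fire T2): [3 3 5 2 2 3]
step 5 (fire T3): [3 4 7 2 2 2]
step 6 (fire T2): [3 4 6 0 2 4]
step 7 (fire T3): [3 5 8 0 2 3]
step 8 (fire T3): [3 6 10 0 2 2]
step 9 (fire T3): [3 7 12 0 2 1]
step 10 (fire T3): [3 8 14 0 2 0]

3 8 14 0 2 0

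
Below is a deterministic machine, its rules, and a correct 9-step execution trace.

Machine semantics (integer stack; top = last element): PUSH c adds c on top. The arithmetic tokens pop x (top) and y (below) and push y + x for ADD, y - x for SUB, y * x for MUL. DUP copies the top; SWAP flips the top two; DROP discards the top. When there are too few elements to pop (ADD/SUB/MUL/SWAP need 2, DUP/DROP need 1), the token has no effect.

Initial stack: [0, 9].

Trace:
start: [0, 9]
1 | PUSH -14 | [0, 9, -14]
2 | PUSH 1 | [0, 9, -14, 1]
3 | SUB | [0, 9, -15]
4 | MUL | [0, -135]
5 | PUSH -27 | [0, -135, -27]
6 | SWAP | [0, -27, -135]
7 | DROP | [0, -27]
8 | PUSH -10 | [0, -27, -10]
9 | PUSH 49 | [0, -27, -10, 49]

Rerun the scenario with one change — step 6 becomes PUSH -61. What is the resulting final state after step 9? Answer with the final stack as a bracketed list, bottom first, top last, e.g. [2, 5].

(re-executing from step 6 with the substitution; state before step 6: [0, -135, -27])
6 | PUSH -61 | [0, -135, -27, -61]
7 | DROP | [0, -135, -27]
8 | PUSH -10 | [0, -135, -27, -10]
9 | PUSH 49 | [0, -135, -27, -10, 49]

[0, -135, -27, -10, 49]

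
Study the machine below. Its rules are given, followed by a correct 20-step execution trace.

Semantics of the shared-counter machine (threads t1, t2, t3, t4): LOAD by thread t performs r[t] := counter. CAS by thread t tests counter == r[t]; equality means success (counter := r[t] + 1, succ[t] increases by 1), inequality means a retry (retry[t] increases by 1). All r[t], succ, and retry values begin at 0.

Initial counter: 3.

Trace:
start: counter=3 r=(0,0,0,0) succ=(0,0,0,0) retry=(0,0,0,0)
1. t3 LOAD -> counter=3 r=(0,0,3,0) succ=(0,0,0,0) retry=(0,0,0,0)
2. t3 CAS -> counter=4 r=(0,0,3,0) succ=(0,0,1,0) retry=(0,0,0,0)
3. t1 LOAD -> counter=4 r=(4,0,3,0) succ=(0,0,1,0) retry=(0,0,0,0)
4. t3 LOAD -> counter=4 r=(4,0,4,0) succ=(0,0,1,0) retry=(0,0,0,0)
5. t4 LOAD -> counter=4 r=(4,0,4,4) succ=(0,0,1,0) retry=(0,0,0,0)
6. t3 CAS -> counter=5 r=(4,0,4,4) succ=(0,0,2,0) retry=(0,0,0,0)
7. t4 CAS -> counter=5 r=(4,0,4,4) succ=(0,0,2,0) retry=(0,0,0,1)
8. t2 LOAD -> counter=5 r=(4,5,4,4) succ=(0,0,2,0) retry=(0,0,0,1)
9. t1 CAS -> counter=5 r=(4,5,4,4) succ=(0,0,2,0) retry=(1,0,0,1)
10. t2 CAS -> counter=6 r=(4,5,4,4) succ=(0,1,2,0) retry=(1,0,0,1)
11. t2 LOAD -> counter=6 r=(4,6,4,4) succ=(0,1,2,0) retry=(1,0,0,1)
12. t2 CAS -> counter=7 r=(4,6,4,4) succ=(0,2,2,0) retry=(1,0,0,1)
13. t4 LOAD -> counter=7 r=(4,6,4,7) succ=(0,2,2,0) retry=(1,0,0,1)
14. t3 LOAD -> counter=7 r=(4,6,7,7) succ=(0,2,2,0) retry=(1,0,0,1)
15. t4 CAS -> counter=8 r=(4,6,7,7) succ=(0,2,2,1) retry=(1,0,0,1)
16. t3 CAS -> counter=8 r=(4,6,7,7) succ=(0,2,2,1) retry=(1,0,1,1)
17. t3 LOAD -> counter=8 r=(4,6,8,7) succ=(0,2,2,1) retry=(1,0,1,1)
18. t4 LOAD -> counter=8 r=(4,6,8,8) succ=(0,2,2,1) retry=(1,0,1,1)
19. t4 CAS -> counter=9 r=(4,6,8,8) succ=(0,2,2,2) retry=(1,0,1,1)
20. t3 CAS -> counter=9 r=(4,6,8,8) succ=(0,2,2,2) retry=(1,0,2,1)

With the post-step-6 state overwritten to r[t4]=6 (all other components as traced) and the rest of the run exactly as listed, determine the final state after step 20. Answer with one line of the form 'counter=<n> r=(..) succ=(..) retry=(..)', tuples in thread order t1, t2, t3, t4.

counter=9 r=(4,6,8,8) succ=(0,2,2,2) retry=(1,0,2,1)

state after step 6 := counter=5 r=(4,0,4,6) succ=(0,0,2,0) retry=(0,0,0,0)
7. t4 CAS -> counter=5 r=(4,0,4,6) succ=(0,0,2,0) retry=(0,0,0,1)
8. t2 LOAD -> counter=5 r=(4,5,4,6) succ=(0,0,2,0) retry=(0,0,0,1)
9. t1 CAS -> counter=5 r=(4,5,4,6) succ=(0,0,2,0) retry=(1,0,0,1)
10. t2 CAS -> counter=6 r=(4,5,4,6) succ=(0,1,2,0) retry=(1,0,0,1)
11. t2 LOAD -> counter=6 r=(4,6,4,6) succ=(0,1,2,0) retry=(1,0,0,1)
12. t2 CAS -> counter=7 r=(4,6,4,6) succ=(0,2,2,0) retry=(1,0,0,1)
13. t4 LOAD -> counter=7 r=(4,6,4,7) succ=(0,2,2,0) retry=(1,0,0,1)
14. t3 LOAD -> counter=7 r=(4,6,7,7) succ=(0,2,2,0) retry=(1,0,0,1)
15. t4 CAS -> counter=8 r=(4,6,7,7) succ=(0,2,2,1) retry=(1,0,0,1)
16. t3 CAS -> counter=8 r=(4,6,7,7) succ=(0,2,2,1) retry=(1,0,1,1)
17. t3 LOAD -> counter=8 r=(4,6,8,7) succ=(0,2,2,1) retry=(1,0,1,1)
18. t4 LOAD -> counter=8 r=(4,6,8,8) succ=(0,2,2,1) retry=(1,0,1,1)
19. t4 CAS -> counter=9 r=(4,6,8,8) succ=(0,2,2,2) retry=(1,0,1,1)
20. t3 CAS -> counter=9 r=(4,6,8,8) succ=(0,2,2,2) retry=(1,0,2,1)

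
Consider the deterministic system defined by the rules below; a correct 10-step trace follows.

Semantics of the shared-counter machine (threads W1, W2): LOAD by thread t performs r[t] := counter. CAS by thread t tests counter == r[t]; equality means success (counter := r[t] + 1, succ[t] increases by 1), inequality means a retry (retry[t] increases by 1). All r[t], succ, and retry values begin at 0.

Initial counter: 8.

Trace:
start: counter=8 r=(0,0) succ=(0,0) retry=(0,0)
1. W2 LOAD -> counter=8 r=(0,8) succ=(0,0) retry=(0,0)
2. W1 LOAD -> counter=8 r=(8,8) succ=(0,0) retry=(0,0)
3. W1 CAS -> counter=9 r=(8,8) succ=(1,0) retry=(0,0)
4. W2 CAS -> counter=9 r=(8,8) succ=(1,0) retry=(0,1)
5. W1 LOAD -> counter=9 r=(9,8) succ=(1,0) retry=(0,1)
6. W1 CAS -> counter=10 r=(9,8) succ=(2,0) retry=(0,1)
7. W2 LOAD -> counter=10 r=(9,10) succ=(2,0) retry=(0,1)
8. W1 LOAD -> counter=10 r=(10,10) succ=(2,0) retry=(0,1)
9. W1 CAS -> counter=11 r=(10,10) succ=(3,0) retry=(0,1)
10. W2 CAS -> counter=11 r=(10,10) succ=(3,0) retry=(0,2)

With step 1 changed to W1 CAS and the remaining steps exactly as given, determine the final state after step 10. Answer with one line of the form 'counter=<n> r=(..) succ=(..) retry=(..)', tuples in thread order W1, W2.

counter=11 r=(10,10) succ=(3,0) retry=(1,2)

(re-executing from step 1 with the substitution; state before step 1: counter=8 r=(0,0) succ=(0,0) retry=(0,0))
1. W1 CAS -> counter=8 r=(0,0) succ=(0,0) retry=(1,0)
2. W1 LOAD -> counter=8 r=(8,0) succ=(0,0) retry=(1,0)
3. W1 CAS -> counter=9 r=(8,0) succ=(1,0) retry=(1,0)
4. W2 CAS -> counter=9 r=(8,0) succ=(1,0) retry=(1,1)
5. W1 LOAD -> counter=9 r=(9,0) succ=(1,0) retry=(1,1)
6. W1 CAS -> counter=10 r=(9,0) succ=(2,0) retry=(1,1)
7. W2 LOAD -> counter=10 r=(9,10) succ=(2,0) retry=(1,1)
8. W1 LOAD -> counter=10 r=(10,10) succ=(2,0) retry=(1,1)
9. W1 CAS -> counter=11 r=(10,10) succ=(3,0) retry=(1,1)
10. W2 CAS -> counter=11 r=(10,10) succ=(3,0) retry=(1,2)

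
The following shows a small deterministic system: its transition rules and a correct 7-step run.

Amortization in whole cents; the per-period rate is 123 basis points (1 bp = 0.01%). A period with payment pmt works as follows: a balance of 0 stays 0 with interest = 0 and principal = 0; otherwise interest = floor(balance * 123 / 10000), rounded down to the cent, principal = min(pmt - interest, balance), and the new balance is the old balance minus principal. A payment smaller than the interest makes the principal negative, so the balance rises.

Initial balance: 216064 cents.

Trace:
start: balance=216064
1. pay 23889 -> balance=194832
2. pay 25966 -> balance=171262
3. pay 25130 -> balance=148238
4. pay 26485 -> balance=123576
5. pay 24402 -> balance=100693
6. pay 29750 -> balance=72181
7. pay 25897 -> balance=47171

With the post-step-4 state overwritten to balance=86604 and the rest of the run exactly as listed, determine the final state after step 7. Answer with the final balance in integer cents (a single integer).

8819

state after step 4 := balance=86604
5. pay 24402 -> balance=63267
6. pay 29750 -> balance=34295
7. pay 25897 -> balance=8819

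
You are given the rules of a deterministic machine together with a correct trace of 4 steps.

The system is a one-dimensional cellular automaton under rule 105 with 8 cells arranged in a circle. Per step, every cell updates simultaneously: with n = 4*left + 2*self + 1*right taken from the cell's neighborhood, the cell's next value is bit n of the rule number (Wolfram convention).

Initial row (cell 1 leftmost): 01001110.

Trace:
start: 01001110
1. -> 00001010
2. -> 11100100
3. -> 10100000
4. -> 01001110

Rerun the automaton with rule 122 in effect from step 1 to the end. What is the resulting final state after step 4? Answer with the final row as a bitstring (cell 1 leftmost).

(re-executing steps 1..4 under rule 122; state before step 1: 01001110)
1. -> 10111011
2. -> 11101110
3. -> 10111011
4. -> 11101110

11101110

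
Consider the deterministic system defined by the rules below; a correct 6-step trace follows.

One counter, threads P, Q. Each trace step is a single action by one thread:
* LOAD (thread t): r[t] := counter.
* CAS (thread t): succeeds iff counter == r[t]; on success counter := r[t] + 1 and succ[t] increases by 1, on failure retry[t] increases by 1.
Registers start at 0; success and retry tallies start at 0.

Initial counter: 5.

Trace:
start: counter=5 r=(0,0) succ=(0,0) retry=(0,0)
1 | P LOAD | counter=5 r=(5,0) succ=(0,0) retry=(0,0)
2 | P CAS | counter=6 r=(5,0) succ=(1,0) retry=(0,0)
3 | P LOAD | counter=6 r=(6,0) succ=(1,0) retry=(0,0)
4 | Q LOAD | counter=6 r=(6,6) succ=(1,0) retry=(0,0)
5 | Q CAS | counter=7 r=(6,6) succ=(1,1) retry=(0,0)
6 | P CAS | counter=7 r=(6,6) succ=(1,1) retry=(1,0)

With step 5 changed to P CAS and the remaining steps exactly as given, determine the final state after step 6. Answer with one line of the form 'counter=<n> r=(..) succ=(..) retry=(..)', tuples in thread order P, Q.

counter=7 r=(6,6) succ=(2,0) retry=(1,0)

(re-executing from step 5 with the substitution; state before step 5: counter=6 r=(6,6) succ=(1,0) retry=(0,0))
5 | P CAS | counter=7 r=(6,6) succ=(2,0) retry=(0,0)
6 | P CAS | counter=7 r=(6,6) succ=(2,0) retry=(1,0)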